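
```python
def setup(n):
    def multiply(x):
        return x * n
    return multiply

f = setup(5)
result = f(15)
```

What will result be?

Step 1: setup(5) returns multiply closure with n = 5.
Step 2: f(15) computes 15 * 5 = 75.
Step 3: result = 75

The answer is 75.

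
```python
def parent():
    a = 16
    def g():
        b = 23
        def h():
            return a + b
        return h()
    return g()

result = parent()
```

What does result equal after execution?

Step 1: parent() defines a = 16. g() defines b = 23.
Step 2: h() accesses both from enclosing scopes: a = 16, b = 23.
Step 3: result = 16 + 23 = 39

The answer is 39.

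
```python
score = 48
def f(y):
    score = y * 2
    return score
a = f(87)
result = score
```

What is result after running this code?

Step 1: Global score = 48.
Step 2: f(87) creates local score = 87 * 2 = 174.
Step 3: Global score unchanged because no global keyword. result = 48

The answer is 48.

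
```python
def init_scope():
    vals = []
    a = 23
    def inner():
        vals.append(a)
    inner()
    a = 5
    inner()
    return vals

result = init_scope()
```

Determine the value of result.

Step 1: a = 23. inner() appends current a to vals.
Step 2: First inner(): appends 23. Then a = 5.
Step 3: Second inner(): appends 5 (closure sees updated a). result = [23, 5]

The answer is [23, 5].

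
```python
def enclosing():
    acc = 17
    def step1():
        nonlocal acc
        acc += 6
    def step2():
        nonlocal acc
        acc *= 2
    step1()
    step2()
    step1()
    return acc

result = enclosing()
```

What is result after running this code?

Step 1: acc = 17.
Step 2: step1(): acc = 17 + 6 = 23.
Step 3: step2(): acc = 23 * 2 = 46.
Step 4: step1(): acc = 46 + 6 = 52. result = 52

The answer is 52.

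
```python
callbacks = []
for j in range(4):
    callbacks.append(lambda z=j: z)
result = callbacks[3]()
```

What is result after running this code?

Step 1: Default argument z=j captures j's value at each iteration.
Step 2: callbacks[3] captured z = 3 when j was 3.
Step 3: result = 3

The answer is 3.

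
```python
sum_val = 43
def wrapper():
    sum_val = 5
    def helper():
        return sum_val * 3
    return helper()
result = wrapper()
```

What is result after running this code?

Step 1: wrapper() shadows global sum_val with sum_val = 5.
Step 2: helper() finds sum_val = 5 in enclosing scope, computes 5 * 3 = 15.
Step 3: result = 15

The answer is 15.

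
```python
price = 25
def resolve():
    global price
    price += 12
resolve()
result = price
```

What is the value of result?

Step 1: price = 25 globally.
Step 2: resolve() modifies global price: price += 12 = 37.
Step 3: result = 37

The answer is 37.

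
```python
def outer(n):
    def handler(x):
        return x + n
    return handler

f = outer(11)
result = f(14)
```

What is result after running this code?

Step 1: outer(11) creates a closure that captures n = 11.
Step 2: f(14) calls the closure with x = 14, returning 14 + 11 = 25.
Step 3: result = 25

The answer is 25.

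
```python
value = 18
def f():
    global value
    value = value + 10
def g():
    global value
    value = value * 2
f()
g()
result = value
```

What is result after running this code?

Step 1: value = 18.
Step 2: f() adds 10: value = 18 + 10 = 28.
Step 3: g() doubles: value = 28 * 2 = 56.
Step 4: result = 56

The answer is 56.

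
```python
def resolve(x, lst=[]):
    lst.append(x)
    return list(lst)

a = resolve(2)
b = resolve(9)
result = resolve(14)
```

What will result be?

Step 1: Default list is shared. list() creates copies for return values.
Step 2: Internal list grows: [2] -> [2, 9] -> [2, 9, 14].
Step 3: result = [2, 9, 14]

The answer is [2, 9, 14].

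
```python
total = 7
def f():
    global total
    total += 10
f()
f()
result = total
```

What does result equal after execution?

Step 1: total = 7.
Step 2: First f(): total = 7 + 10 = 17.
Step 3: Second f(): total = 17 + 10 = 27. result = 27

The answer is 27.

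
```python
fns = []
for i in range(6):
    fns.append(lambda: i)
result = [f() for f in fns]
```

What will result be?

Step 1: All 6 lambdas share the same variable i.
Step 2: After the loop, i = 5.
Step 3: Each call returns 5. result = [5, 5, 5, 5, 5, 5]

The answer is [5, 5, 5, 5, 5, 5].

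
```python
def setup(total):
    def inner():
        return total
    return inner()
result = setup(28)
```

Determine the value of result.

Step 1: setup(28) binds parameter total = 28.
Step 2: inner() looks up total in enclosing scope and finds the parameter total = 28.
Step 3: result = 28

The answer is 28.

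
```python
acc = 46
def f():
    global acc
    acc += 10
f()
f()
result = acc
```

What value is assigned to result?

Step 1: acc = 46.
Step 2: First f(): acc = 46 + 10 = 56.
Step 3: Second f(): acc = 56 + 10 = 66. result = 66

The answer is 66.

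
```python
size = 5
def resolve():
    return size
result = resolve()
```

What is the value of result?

Step 1: size = 5 is defined in the global scope.
Step 2: resolve() looks up size. No local size exists, so Python checks the global scope via LEGB rule and finds size = 5.
Step 3: result = 5

The answer is 5.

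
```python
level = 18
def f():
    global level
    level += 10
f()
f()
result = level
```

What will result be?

Step 1: level = 18.
Step 2: First f(): level = 18 + 10 = 28.
Step 3: Second f(): level = 28 + 10 = 38. result = 38

The answer is 38.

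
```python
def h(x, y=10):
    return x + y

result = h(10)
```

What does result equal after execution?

Step 1: h(10) uses default y = 10.
Step 2: Returns 10 + 10 = 20.
Step 3: result = 20

The answer is 20.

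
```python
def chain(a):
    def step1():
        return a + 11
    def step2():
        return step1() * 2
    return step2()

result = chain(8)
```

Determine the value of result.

Step 1: chain(8) captures a = 8.
Step 2: step2() calls step1() which returns 8 + 11 = 19.
Step 3: step2() returns 19 * 2 = 38

The answer is 38.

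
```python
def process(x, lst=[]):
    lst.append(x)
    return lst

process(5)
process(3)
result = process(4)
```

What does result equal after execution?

Step 1: Mutable default argument gotcha! The list [] is created once.
Step 2: Each call appends to the SAME list: [5], [5, 3], [5, 3, 4].
Step 3: result = [5, 3, 4]

The answer is [5, 3, 4].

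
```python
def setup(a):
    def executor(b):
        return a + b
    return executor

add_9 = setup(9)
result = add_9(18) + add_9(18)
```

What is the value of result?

Step 1: add_9 captures a = 9.
Step 2: add_9(18) = 9 + 18 = 27, called twice.
Step 3: result = 27 + 27 = 54

The answer is 54.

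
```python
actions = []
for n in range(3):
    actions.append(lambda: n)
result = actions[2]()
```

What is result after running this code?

Step 1: The loop creates 3 lambdas, all referencing the same variable n.
Step 2: After the loop, n = 2 (final value).
Step 3: actions[2]() looks up n at call time and finds 2. This is the late binding gotcha. result = 2

The answer is 2.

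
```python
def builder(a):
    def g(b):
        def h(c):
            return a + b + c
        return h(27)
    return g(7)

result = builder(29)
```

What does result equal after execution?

Step 1: a = 29, b = 7, c = 27 across three nested scopes.
Step 2: h() accesses all three via LEGB rule.
Step 3: result = 29 + 7 + 27 = 63

The answer is 63.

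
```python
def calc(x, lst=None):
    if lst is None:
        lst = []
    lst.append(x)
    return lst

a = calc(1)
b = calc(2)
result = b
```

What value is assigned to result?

Step 1: None default with guard creates a NEW list each call.
Step 2: a = [1] (fresh list). b = [2] (another fresh list).
Step 3: result = [2] (this is the fix for mutable default)

The answer is [2].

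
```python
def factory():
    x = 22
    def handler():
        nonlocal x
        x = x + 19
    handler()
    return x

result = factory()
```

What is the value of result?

Step 1: factory() sets x = 22.
Step 2: handler() uses nonlocal to modify x in factory's scope: x = 22 + 19 = 41.
Step 3: factory() returns the modified x = 41

The answer is 41.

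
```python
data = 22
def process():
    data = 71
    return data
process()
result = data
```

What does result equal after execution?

Step 1: Global data = 22.
Step 2: process() creates local data = 71 (shadow, not modification).
Step 3: After process() returns, global data is unchanged. result = 22

The answer is 22.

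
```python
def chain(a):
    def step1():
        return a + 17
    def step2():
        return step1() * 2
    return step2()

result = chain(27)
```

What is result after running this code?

Step 1: chain(27) captures a = 27.
Step 2: step2() calls step1() which returns 27 + 17 = 44.
Step 3: step2() returns 44 * 2 = 88

The answer is 88.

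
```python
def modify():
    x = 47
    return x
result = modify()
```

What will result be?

Step 1: modify() defines x = 47 in its local scope.
Step 2: return x finds the local variable x = 47.
Step 3: result = 47

The answer is 47.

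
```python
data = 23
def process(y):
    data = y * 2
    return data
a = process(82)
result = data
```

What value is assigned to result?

Step 1: Global data = 23.
Step 2: process(82) creates local data = 82 * 2 = 164.
Step 3: Global data unchanged because no global keyword. result = 23

The answer is 23.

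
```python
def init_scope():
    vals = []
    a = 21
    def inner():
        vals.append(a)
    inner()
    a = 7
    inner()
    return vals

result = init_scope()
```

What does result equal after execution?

Step 1: a = 21. inner() appends current a to vals.
Step 2: First inner(): appends 21. Then a = 7.
Step 3: Second inner(): appends 7 (closure sees updated a). result = [21, 7]

The answer is [21, 7].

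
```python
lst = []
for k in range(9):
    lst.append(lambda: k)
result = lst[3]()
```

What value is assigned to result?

Step 1: The loop creates 9 lambdas, all referencing the same variable k.
Step 2: After the loop, k = 8 (final value).
Step 3: lst[3]() looks up k at call time and finds 8. This is the late binding gotcha. result = 8

The answer is 8.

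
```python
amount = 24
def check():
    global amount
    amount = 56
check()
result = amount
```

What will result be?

Step 1: amount = 24 globally.
Step 2: check() declares global amount and sets it to 56.
Step 3: After check(), global amount = 56. result = 56

The answer is 56.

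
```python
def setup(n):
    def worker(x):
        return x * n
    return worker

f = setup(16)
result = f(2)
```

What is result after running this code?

Step 1: setup(16) creates a closure capturing n = 16.
Step 2: f(2) computes 2 * 16 = 32.
Step 3: result = 32

The answer is 32.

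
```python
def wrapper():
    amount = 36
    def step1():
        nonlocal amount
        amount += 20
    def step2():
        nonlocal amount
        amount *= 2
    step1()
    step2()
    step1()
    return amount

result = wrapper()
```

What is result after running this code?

Step 1: amount = 36.
Step 2: step1(): amount = 36 + 20 = 56.
Step 3: step2(): amount = 56 * 2 = 112.
Step 4: step1(): amount = 112 + 20 = 132. result = 132

The answer is 132.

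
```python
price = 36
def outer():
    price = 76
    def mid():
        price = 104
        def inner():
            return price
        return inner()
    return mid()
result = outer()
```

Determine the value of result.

Step 1: Three levels of shadowing: global 36, outer 76, mid 104.
Step 2: inner() finds price = 104 in enclosing mid() scope.
Step 3: result = 104

The answer is 104.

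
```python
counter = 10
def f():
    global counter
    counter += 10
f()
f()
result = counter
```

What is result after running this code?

Step 1: counter = 10.
Step 2: First f(): counter = 10 + 10 = 20.
Step 3: Second f(): counter = 20 + 10 = 30. result = 30

The answer is 30.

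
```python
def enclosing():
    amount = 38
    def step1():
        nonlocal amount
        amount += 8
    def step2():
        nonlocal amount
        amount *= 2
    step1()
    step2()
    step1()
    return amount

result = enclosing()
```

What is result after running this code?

Step 1: amount = 38.
Step 2: step1(): amount = 38 + 8 = 46.
Step 3: step2(): amount = 46 * 2 = 92.
Step 4: step1(): amount = 92 + 8 = 100. result = 100

The answer is 100.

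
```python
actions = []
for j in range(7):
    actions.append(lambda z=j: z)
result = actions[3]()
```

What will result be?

Step 1: Default argument z=j captures j's value at each iteration.
Step 2: actions[3] captured z = 3 when j was 3.
Step 3: result = 3

The answer is 3.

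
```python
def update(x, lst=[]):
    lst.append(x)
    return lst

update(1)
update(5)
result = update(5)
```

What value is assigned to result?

Step 1: Mutable default argument gotcha! The list [] is created once.
Step 2: Each call appends to the SAME list: [1], [1, 5], [1, 5, 5].
Step 3: result = [1, 5, 5]

The answer is [1, 5, 5].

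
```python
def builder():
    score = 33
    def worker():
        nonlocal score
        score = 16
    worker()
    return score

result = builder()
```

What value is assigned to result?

Step 1: builder() sets score = 33.
Step 2: worker() uses nonlocal to reassign score = 16.
Step 3: result = 16

The answer is 16.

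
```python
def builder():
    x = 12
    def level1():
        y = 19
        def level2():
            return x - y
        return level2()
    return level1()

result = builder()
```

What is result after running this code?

Step 1: x = 12 in builder. y = 19 in level1.
Step 2: level2() reads x = 12 and y = 19 from enclosing scopes.
Step 3: result = 12 - 19 = -7

The answer is -7.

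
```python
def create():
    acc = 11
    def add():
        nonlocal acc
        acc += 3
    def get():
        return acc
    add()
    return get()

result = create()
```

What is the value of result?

Step 1: acc = 11. add() modifies it via nonlocal, get() reads it.
Step 2: add() makes acc = 11 + 3 = 14.
Step 3: get() returns 14. result = 14

The answer is 14.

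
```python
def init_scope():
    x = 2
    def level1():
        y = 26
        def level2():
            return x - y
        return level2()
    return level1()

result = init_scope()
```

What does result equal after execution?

Step 1: x = 2 in init_scope. y = 26 in level1.
Step 2: level2() reads x = 2 and y = 26 from enclosing scopes.
Step 3: result = 2 - 26 = -24

The answer is -24.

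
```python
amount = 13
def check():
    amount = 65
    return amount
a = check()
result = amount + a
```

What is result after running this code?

Step 1: Global amount = 13. check() returns local amount = 65.
Step 2: a = 65. Global amount still = 13.
Step 3: result = 13 + 65 = 78

The answer is 78.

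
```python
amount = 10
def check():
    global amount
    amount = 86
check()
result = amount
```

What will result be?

Step 1: amount = 10 globally.
Step 2: check() declares global amount and sets it to 86.
Step 3: After check(), global amount = 86. result = 86

The answer is 86.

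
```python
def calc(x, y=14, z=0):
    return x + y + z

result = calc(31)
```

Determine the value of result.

Step 1: calc(31) uses defaults y = 14, z = 0.
Step 2: Returns 31 + 14 + 0 = 45.
Step 3: result = 45

The answer is 45.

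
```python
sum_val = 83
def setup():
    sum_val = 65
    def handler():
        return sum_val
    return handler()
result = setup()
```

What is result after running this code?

Step 1: sum_val = 83 globally, but setup() defines sum_val = 65 locally.
Step 2: handler() looks up sum_val. Not in local scope, so checks enclosing scope (setup) and finds sum_val = 65.
Step 3: result = 65

The answer is 65.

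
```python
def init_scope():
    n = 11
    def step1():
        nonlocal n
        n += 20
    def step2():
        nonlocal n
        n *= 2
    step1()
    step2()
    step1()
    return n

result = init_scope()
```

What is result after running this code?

Step 1: n = 11.
Step 2: step1(): n = 11 + 20 = 31.
Step 3: step2(): n = 31 * 2 = 62.
Step 4: step1(): n = 62 + 20 = 82. result = 82

The answer is 82.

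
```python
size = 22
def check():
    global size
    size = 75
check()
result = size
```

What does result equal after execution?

Step 1: size = 22 globally.
Step 2: check() declares global size and sets it to 75.
Step 3: After check(), global size = 75. result = 75

The answer is 75.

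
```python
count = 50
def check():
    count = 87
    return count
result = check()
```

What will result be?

Step 1: Global count = 50.
Step 2: check() creates local count = 87, shadowing the global.
Step 3: Returns local count = 87. result = 87

The answer is 87.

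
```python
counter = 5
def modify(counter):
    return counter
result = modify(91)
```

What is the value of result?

Step 1: Global counter = 5.
Step 2: modify(91) takes parameter counter = 91, which shadows the global.
Step 3: result = 91

The answer is 91.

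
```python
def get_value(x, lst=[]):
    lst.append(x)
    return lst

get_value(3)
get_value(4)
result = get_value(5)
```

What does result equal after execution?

Step 1: Mutable default argument gotcha! The list [] is created once.
Step 2: Each call appends to the SAME list: [3], [3, 4], [3, 4, 5].
Step 3: result = [3, 4, 5]

The answer is [3, 4, 5].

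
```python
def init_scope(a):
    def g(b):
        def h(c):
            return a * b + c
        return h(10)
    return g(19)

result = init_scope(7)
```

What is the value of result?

Step 1: a = 7, b = 19, c = 10.
Step 2: h() computes a * b + c = 7 * 19 + 10 = 143.
Step 3: result = 143

The answer is 143.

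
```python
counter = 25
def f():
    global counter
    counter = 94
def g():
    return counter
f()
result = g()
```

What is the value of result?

Step 1: counter = 25.
Step 2: f() sets global counter = 94.
Step 3: g() reads global counter = 94. result = 94

The answer is 94.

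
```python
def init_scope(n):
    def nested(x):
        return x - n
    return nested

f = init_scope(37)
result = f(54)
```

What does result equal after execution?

Step 1: init_scope(37) creates a closure capturing n = 37.
Step 2: f(54) computes 54 - 37 = 17.
Step 3: result = 17

The answer is 17.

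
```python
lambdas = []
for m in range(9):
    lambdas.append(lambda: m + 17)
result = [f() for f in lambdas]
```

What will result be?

Step 1: All lambdas capture m by reference. After the loop, m = 8.
Step 2: Each call returns 8 + 17 = 25.
Step 3: result = [25, 25, 25, 25, 25, 25, 25, 25, 25]

The answer is [25, 25, 25, 25, 25, 25, 25, 25, 25].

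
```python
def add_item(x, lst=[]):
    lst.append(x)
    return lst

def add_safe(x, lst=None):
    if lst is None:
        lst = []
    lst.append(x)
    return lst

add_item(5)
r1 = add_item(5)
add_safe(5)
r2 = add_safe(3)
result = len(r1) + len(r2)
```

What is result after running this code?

Step 1: add_item shares mutable default: after 2 calls, lst = [5, 5], len = 2.
Step 2: add_safe creates fresh list each time: r2 = [3], len = 1.
Step 3: result = 2 + 1 = 3

The answer is 3.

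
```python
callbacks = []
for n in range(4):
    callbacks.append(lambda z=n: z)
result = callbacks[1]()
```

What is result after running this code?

Step 1: Default argument z=n captures n's value at each iteration.
Step 2: callbacks[1] captured z = 1 when n was 1.
Step 3: result = 1

The answer is 1.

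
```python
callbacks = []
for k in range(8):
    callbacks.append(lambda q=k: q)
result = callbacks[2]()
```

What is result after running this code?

Step 1: Default argument q=k captures k's value at each iteration.
Step 2: callbacks[2] captured q = 2 when k was 2.
Step 3: result = 2

The answer is 2.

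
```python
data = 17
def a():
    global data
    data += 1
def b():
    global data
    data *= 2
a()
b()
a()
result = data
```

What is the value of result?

Step 1: data = 17.
Step 2: a(): data = 17 + 1 = 18.
Step 3: b(): data = 18 * 2 = 36.
Step 4: a(): data = 36 + 1 = 37

The answer is 37.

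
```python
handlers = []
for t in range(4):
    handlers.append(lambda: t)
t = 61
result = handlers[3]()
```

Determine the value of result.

Step 1: Lambdas capture the variable t by reference, not by value.
Step 2: After the loop, t is reassigned to 61.
Step 3: handlers[3]() looks up the current t = 61. result = 61

The answer is 61.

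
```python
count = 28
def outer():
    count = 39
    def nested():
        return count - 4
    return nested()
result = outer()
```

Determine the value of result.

Step 1: outer() shadows global count with count = 39.
Step 2: nested() finds count = 39 in enclosing scope, computes 39 - 4 = 35.
Step 3: result = 35

The answer is 35.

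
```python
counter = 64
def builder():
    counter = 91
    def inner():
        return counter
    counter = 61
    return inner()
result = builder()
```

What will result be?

Step 1: builder() sets counter = 91, then later counter = 61.
Step 2: inner() is called after counter is reassigned to 61. Closures capture variables by reference, not by value.
Step 3: result = 61

The answer is 61.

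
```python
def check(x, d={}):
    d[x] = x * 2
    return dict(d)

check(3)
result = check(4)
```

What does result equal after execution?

Step 1: Mutable default dict is shared across calls.
Step 2: First call adds 3: 6. Second call adds 4: 8.
Step 3: result = {3: 6, 4: 8}

The answer is {3: 6, 4: 8}.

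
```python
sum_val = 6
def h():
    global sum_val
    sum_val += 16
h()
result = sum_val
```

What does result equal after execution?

Step 1: sum_val = 6 globally.
Step 2: h() modifies global sum_val: sum_val += 16 = 22.
Step 3: result = 22

The answer is 22.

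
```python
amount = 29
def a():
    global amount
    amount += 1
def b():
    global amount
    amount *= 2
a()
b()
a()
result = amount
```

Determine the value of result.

Step 1: amount = 29.
Step 2: a(): amount = 29 + 1 = 30.
Step 3: b(): amount = 30 * 2 = 60.
Step 4: a(): amount = 60 + 1 = 61

The answer is 61.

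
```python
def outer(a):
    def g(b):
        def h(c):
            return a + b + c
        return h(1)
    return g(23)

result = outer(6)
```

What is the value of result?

Step 1: a = 6, b = 23, c = 1 across three nested scopes.
Step 2: h() accesses all three via LEGB rule.
Step 3: result = 6 + 23 + 1 = 30

The answer is 30.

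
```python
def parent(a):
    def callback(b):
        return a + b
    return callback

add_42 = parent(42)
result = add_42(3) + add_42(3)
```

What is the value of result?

Step 1: add_42 captures a = 42.
Step 2: add_42(3) = 42 + 3 = 45, called twice.
Step 3: result = 45 + 45 = 90

The answer is 90.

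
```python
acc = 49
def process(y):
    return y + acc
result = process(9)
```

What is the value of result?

Step 1: acc = 49 is defined globally.
Step 2: process(9) uses parameter y = 9 and looks up acc from global scope = 49.
Step 3: result = 9 + 49 = 58

The answer is 58.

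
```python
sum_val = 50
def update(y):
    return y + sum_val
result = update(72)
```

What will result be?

Step 1: sum_val = 50 is defined globally.
Step 2: update(72) uses parameter y = 72 and looks up sum_val from global scope = 50.
Step 3: result = 72 + 50 = 122

The answer is 122.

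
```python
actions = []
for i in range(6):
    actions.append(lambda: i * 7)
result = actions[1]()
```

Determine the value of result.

Step 1: All lambdas reference the same variable i (late binding).
Step 2: After the loop, i = 5. Every lambda returns i * 7.
Step 3: actions[1]() = 5 * 7 = 35

The answer is 35.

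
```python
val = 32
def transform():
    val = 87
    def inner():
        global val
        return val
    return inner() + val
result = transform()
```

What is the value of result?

Step 1: Global val = 32. transform() shadows with local val = 87.
Step 2: inner() uses global keyword, so inner() returns global val = 32.
Step 3: transform() returns 32 + 87 = 119

The answer is 119.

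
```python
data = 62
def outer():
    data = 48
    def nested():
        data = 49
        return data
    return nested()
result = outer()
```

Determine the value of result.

Step 1: Three scopes define data: global (62), outer (48), nested (49).
Step 2: nested() has its own local data = 49, which shadows both enclosing and global.
Step 3: result = 49 (local wins in LEGB)

The answer is 49.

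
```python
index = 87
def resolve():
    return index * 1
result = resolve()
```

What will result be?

Step 1: index = 87 is defined globally.
Step 2: resolve() looks up index from global scope = 87, then computes 87 * 1 = 87.
Step 3: result = 87

The answer is 87.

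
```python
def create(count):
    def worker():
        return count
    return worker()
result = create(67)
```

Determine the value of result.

Step 1: create(67) binds parameter count = 67.
Step 2: worker() looks up count in enclosing scope and finds the parameter count = 67.
Step 3: result = 67

The answer is 67.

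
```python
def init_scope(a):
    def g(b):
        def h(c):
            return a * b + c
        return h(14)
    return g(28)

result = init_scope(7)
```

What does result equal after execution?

Step 1: a = 7, b = 28, c = 14.
Step 2: h() computes a * b + c = 7 * 28 + 14 = 210.
Step 3: result = 210

The answer is 210.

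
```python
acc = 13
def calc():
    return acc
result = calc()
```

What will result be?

Step 1: acc = 13 is defined in the global scope.
Step 2: calc() looks up acc. No local acc exists, so Python checks the global scope via LEGB rule and finds acc = 13.
Step 3: result = 13

The answer is 13.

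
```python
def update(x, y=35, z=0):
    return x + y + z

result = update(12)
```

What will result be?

Step 1: update(12) uses defaults y = 35, z = 0.
Step 2: Returns 12 + 35 + 0 = 47.
Step 3: result = 47

The answer is 47.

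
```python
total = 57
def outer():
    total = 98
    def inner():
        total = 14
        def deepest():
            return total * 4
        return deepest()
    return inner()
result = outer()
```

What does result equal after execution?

Step 1: deepest() looks up total through LEGB: not local, finds total = 14 in enclosing inner().
Step 2: Returns 14 * 4 = 56.
Step 3: result = 56

The answer is 56.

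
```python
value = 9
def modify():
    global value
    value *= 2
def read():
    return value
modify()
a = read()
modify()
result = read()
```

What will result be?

Step 1: value = 9.
Step 2: First modify(): value = 9 * 2 = 18.
Step 3: Second modify(): value = 18 * 2 = 36.
Step 4: read() returns 36

The answer is 36.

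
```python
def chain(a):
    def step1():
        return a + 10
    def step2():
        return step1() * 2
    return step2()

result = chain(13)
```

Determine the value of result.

Step 1: chain(13) captures a = 13.
Step 2: step2() calls step1() which returns 13 + 10 = 23.
Step 3: step2() returns 23 * 2 = 46

The answer is 46.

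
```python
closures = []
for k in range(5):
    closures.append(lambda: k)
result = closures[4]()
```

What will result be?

Step 1: The loop creates 5 lambdas, all referencing the same variable k.
Step 2: After the loop, k = 4 (final value).
Step 3: closures[4]() looks up k at call time and finds 4. This is the late binding gotcha. result = 4

The answer is 4.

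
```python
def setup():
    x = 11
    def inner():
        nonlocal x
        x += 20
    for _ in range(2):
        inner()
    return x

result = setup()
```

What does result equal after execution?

Step 1: x = 11.
Step 2: inner() is called 2 times in a loop, each adding 20 via nonlocal.
Step 3: x = 11 + 20 * 2 = 51

The answer is 51.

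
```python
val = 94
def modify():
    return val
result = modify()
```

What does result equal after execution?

Step 1: val = 94 is defined in the global scope.
Step 2: modify() looks up val. No local val exists, so Python checks the global scope via LEGB rule and finds val = 94.
Step 3: result = 94

The answer is 94.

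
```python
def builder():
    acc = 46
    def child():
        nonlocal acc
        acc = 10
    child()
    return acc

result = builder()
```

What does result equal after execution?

Step 1: builder() sets acc = 46.
Step 2: child() uses nonlocal to reassign acc = 10.
Step 3: result = 10

The answer is 10.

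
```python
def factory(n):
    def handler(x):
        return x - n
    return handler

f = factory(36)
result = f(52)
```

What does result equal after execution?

Step 1: factory(36) creates a closure capturing n = 36.
Step 2: f(52) computes 52 - 36 = 16.
Step 3: result = 16

The answer is 16.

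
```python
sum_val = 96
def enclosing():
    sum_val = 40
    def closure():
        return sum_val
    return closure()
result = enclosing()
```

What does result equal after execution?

Step 1: sum_val = 96 globally, but enclosing() defines sum_val = 40 locally.
Step 2: closure() looks up sum_val. Not in local scope, so checks enclosing scope (enclosing) and finds sum_val = 40.
Step 3: result = 40

The answer is 40.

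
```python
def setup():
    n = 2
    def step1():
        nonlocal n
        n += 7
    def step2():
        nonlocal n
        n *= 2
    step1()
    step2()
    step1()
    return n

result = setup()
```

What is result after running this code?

Step 1: n = 2.
Step 2: step1(): n = 2 + 7 = 9.
Step 3: step2(): n = 9 * 2 = 18.
Step 4: step1(): n = 18 + 7 = 25. result = 25

The answer is 25.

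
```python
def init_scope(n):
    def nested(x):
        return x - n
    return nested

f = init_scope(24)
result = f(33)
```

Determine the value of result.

Step 1: init_scope(24) creates a closure capturing n = 24.
Step 2: f(33) computes 33 - 24 = 9.
Step 3: result = 9

The answer is 9.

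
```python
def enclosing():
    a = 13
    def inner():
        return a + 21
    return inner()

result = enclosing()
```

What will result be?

Step 1: enclosing() defines a = 13.
Step 2: inner() reads a = 13 from enclosing scope, returns 13 + 21 = 34.
Step 3: result = 34

The answer is 34.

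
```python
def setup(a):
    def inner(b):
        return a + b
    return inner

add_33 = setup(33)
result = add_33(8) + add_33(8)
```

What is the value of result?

Step 1: add_33 captures a = 33.
Step 2: add_33(8) = 33 + 8 = 41, called twice.
Step 3: result = 41 + 41 = 82

The answer is 82.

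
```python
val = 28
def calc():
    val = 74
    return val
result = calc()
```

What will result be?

Step 1: Global val = 28.
Step 2: calc() creates local val = 74, shadowing the global.
Step 3: Returns local val = 74. result = 74

The answer is 74.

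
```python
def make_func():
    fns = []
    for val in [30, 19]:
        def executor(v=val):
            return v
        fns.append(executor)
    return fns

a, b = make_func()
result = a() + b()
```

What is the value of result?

Step 1: Default argument v=val captures val at each iteration.
Step 2: a() returns 30 (captured at first iteration), b() returns 19 (captured at second).
Step 3: result = 30 + 19 = 49

The answer is 49.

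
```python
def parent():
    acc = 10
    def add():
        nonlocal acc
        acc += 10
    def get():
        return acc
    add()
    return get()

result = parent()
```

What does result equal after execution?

Step 1: acc = 10. add() modifies it via nonlocal, get() reads it.
Step 2: add() makes acc = 10 + 10 = 20.
Step 3: get() returns 20. result = 20

The answer is 20.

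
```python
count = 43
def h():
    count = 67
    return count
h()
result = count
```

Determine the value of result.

Step 1: Global count = 43.
Step 2: h() creates local count = 67 (shadow, not modification).
Step 3: After h() returns, global count is unchanged. result = 43

The answer is 43.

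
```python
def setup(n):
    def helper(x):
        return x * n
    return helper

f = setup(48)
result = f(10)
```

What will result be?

Step 1: setup(48) creates a closure capturing n = 48.
Step 2: f(10) computes 10 * 48 = 480.
Step 3: result = 480

The answer is 480.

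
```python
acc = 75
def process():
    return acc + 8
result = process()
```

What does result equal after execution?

Step 1: acc = 75 is defined globally.
Step 2: process() looks up acc from global scope = 75, then computes 75 + 8 = 83.
Step 3: result = 83

The answer is 83.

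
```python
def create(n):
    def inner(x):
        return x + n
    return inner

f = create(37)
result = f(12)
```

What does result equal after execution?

Step 1: create(37) creates a closure that captures n = 37.
Step 2: f(12) calls the closure with x = 12, returning 12 + 37 = 49.
Step 3: result = 49

The answer is 49.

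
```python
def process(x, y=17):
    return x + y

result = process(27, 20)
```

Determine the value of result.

Step 1: process(27, 20) overrides default y with 20.
Step 2: Returns 27 + 20 = 47.
Step 3: result = 47

The answer is 47.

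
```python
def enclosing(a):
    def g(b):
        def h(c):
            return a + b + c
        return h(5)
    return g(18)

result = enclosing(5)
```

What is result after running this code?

Step 1: a = 5, b = 18, c = 5 across three nested scopes.
Step 2: h() accesses all three via LEGB rule.
Step 3: result = 5 + 18 + 5 = 28

The answer is 28.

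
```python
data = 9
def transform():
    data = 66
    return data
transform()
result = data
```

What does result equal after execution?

Step 1: data = 9 globally.
Step 2: transform() creates a LOCAL data = 66 (no global keyword!).
Step 3: The global data is unchanged. result = 9

The answer is 9.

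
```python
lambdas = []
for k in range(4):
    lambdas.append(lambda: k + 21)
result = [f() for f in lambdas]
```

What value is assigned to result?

Step 1: All lambdas capture k by reference. After the loop, k = 3.
Step 2: Each call returns 3 + 21 = 24.
Step 3: result = [24, 24, 24, 24]

The answer is [24, 24, 24, 24].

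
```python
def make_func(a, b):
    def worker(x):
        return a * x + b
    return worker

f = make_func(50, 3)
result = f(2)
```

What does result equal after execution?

Step 1: make_func(50, 3) captures a = 50, b = 3.
Step 2: f(2) computes 50 * 2 + 3 = 103.
Step 3: result = 103

The answer is 103.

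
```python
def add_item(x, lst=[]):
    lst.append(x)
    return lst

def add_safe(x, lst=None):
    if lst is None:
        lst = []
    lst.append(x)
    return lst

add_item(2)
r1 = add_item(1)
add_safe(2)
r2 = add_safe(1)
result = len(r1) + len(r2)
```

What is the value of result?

Step 1: add_item shares mutable default: after 2 calls, lst = [2, 1], len = 2.
Step 2: add_safe creates fresh list each time: r2 = [1], len = 1.
Step 3: result = 2 + 1 = 3

The answer is 3.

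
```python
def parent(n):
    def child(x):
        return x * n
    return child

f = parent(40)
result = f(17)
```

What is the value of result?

Step 1: parent(40) creates a closure capturing n = 40.
Step 2: f(17) computes 17 * 40 = 680.
Step 3: result = 680

The answer is 680.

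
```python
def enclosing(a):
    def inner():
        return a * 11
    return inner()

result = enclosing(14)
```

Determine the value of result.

Step 1: enclosing(14) binds parameter a = 14.
Step 2: inner() accesses a = 14 from enclosing scope.
Step 3: result = 14 * 11 = 154

The answer is 154.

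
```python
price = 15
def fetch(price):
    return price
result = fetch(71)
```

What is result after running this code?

Step 1: Global price = 15.
Step 2: fetch(71) takes parameter price = 71, which shadows the global.
Step 3: result = 71

The answer is 71.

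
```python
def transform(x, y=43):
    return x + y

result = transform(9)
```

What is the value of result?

Step 1: transform(9) uses default y = 43.
Step 2: Returns 9 + 43 = 52.
Step 3: result = 52

The answer is 52.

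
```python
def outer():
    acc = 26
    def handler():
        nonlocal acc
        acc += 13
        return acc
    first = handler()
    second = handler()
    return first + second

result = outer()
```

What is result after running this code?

Step 1: acc starts at 26.
Step 2: First call: acc = 26 + 13 = 39, returns 39.
Step 3: Second call: acc = 39 + 13 = 52, returns 52.
Step 4: result = 39 + 52 = 91

The answer is 91.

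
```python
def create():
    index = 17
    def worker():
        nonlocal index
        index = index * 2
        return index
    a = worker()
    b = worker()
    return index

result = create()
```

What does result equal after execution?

Step 1: index starts at 17.
Step 2: First worker(): index = 17 * 2 = 34.
Step 3: Second worker(): index = 34 * 2 = 68.
Step 4: result = 68

The answer is 68.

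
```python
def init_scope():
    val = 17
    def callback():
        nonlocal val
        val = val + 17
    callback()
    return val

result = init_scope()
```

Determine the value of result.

Step 1: init_scope() sets val = 17.
Step 2: callback() uses nonlocal to modify val in init_scope's scope: val = 17 + 17 = 34.
Step 3: init_scope() returns the modified val = 34

The answer is 34.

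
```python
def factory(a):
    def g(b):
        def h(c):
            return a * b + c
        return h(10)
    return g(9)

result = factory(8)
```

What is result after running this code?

Step 1: a = 8, b = 9, c = 10.
Step 2: h() computes a * b + c = 8 * 9 + 10 = 82.
Step 3: result = 82

The answer is 82.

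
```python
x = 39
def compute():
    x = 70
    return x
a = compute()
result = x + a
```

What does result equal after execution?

Step 1: Global x = 39. compute() returns local x = 70.
Step 2: a = 70. Global x still = 39.
Step 3: result = 39 + 70 = 109

The answer is 109.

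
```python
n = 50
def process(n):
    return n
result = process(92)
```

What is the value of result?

Step 1: Global n = 50.
Step 2: process(92) takes parameter n = 92, which shadows the global.
Step 3: result = 92

The answer is 92.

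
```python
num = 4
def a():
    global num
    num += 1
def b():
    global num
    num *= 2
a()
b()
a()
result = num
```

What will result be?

Step 1: num = 4.
Step 2: a(): num = 4 + 1 = 5.
Step 3: b(): num = 5 * 2 = 10.
Step 4: a(): num = 10 + 1 = 11

The answer is 11.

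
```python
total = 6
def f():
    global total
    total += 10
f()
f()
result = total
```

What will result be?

Step 1: total = 6.
Step 2: First f(): total = 6 + 10 = 16.
Step 3: Second f(): total = 16 + 10 = 26. result = 26

The answer is 26.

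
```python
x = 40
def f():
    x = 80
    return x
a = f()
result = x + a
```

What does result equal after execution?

Step 1: Global x = 40. f() returns local x = 80.
Step 2: a = 80. Global x still = 40.
Step 3: result = 40 + 80 = 120

The answer is 120.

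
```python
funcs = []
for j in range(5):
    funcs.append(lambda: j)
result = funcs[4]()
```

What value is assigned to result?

Step 1: The loop creates 5 lambdas, all referencing the same variable j.
Step 2: After the loop, j = 4 (final value).
Step 3: funcs[4]() looks up j at call time and finds 4. This is the late binding gotcha. result = 4

The answer is 4.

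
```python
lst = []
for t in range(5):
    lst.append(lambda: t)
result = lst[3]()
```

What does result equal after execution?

Step 1: The loop creates 5 lambdas, all referencing the same variable t.
Step 2: After the loop, t = 4 (final value).
Step 3: lst[3]() looks up t at call time and finds 4. This is the late binding gotcha. result = 4

The answer is 4.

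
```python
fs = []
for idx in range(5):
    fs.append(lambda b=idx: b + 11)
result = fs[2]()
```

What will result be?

Step 1: Default argument b=idx captures idx's value at definition time.
Step 2: fs[2] was defined when idx = 2, so b defaults to 2.
Step 3: result = 2 + 11 = 13 (default arg fixes the late binding issue)

The answer is 13.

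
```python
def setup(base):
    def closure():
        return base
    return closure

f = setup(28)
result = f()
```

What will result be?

Step 1: setup(28) creates closure capturing base = 28.
Step 2: f() returns the captured base = 28.
Step 3: result = 28

The answer is 28.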